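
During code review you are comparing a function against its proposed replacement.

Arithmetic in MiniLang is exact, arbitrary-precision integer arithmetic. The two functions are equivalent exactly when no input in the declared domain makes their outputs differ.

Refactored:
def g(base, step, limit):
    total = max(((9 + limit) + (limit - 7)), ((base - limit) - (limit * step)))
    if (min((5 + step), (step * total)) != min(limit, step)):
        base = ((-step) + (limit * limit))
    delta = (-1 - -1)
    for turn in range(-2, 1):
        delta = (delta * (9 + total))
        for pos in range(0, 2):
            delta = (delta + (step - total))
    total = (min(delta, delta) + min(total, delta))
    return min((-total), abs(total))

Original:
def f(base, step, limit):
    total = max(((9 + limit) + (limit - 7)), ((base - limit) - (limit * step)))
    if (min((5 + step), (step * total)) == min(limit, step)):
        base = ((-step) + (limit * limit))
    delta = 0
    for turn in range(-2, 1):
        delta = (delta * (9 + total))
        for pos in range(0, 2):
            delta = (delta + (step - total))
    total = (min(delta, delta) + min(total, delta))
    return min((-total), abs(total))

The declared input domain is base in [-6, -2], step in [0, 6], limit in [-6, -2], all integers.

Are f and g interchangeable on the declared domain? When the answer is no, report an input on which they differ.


Although `(min((5 + step), (step * total)) == min(limit, step))` became `(min((5 + step), (step * total)) != min(limit, step))`, no input in the stated domain can expose it.
Tracing base=-6, step=1, limit=-3: f: total := 0 | (min((5 + step), (step * total)) == min(limit, step)): false | delta := 0 | iter turn=-2: | delta := 0 | iter pos=0: | delta := 1 | iter pos=1: | delta := 2 | iter turn=-1: | delta := 18 | iter pos=0: | delta := 19 | iter pos=1: | delta := 20 | iter turn=0: | delta := 180 | iter pos=0: | delta := 181 | iter pos=1: | delta := 182 | total := 182 | result -182 | g: total := 0 | (min((5 + step), (step * total)) != min(limit, step)): true | base := 8 | delta := 0 | iter turn=-2: | delta := 0 | iter pos=0: | delta := 1 | iter pos=1: | delta := 2 | iter turn=-1: | delta := 18 | iter pos=0: | delta := 19 | iter pos=1: | delta := 20 | iter turn=0: | delta := 180 | iter pos=0: | delta := 181 | iter pos=1: | delta := 182 | total := 182 | result -182 — matching result -182.
Every one of the 175 inputs gives matching results.
verdict: equivalent


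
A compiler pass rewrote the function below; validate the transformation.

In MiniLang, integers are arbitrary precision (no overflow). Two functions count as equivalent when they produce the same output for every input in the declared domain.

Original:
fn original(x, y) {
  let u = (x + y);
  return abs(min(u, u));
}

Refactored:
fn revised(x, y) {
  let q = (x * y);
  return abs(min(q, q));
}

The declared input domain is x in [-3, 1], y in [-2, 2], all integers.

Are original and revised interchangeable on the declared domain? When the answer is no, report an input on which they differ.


Run the pair on x=-3, y=-2.
original: u becomes -5; next final value 5
revised: q becomes 6; next final value 6
5 != 6, so the rewrite changes behavior.
verdict: not equivalent; witness: x=-3, y=-2


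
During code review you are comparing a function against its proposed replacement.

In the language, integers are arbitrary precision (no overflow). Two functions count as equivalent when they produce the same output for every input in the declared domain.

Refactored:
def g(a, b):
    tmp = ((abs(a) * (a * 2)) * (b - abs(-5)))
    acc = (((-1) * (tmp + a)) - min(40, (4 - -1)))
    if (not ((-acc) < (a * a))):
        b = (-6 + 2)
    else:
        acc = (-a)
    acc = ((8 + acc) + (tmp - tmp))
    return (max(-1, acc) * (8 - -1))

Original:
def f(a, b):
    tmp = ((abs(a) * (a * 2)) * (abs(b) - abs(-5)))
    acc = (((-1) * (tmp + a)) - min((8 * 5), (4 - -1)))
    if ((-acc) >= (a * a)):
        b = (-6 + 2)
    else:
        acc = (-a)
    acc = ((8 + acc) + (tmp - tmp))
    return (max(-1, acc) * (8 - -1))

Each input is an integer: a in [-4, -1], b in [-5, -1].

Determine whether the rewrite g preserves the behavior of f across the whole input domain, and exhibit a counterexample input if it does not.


Take a=-4, b=-5.
f: tmp becomes 0; next acc becomes -1; next ((-acc) >= (a * a)) evaluates to false; next acc becomes 4; next acc becomes 12; next final value 108
g: tmp becomes 320; next acc becomes -321; next (not ((-acc) < (a * a))) evaluates to true; next b becomes -4; next acc becomes -313; next final value -9
108 != -9, so the rewrite changes behavior.
verdict: not equivalent; witness: a=-4, b=-5


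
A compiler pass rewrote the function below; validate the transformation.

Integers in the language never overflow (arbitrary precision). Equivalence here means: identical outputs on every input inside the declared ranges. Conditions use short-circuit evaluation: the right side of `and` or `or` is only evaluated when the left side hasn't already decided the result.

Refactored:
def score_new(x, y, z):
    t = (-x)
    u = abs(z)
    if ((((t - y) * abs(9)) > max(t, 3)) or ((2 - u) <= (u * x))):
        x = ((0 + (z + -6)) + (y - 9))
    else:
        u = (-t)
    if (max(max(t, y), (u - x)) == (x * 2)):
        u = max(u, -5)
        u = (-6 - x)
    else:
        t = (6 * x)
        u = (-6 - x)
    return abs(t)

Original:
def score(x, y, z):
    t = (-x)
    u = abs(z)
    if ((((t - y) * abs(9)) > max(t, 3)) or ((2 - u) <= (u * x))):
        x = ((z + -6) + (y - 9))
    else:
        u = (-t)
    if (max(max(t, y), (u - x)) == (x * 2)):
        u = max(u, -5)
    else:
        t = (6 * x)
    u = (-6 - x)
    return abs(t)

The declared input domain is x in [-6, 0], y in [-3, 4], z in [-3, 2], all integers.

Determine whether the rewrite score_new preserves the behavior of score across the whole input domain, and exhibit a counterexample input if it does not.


Comparing the listings, the differences include: statement counts differ; also constant usage differs; also arithmetic usage differs.
As a probe, take x=-2, y=2, z=-1: score runs t := 2 | u := 1 | ((((t - y) * abs(9)) > max(t, 3)) or ((2 - u) <= (u * x))): false | u := -2 | (max(max(t, y), (u - x)) == (x * 2)): false | t := -12 | u := -4 | result 12; score_new runs t := 2 | u := 1 | ((((t - y) * abs(9)) > max(t, 3)) or ((2 - u) <= (u * x))): false | u := -2 | (max(max(t, y), (u - x)) == (x * 2)): false | t := -12 | u := -4 | result 12; both end at 12.
Checked all 336 inputs in the declared domain: the outputs agree on every one.
verdict: equivalent


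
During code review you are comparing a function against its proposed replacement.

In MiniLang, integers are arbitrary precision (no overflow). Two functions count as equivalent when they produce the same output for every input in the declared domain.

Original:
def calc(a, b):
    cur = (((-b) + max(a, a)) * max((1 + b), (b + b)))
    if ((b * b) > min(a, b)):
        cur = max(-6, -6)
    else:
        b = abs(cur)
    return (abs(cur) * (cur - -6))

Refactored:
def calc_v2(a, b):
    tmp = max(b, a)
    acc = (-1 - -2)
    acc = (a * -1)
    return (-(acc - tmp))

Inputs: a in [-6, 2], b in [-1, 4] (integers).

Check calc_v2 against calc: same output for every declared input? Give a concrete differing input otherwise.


Run the pair on a=-6, b=-1.
calc: cur = 0; ((b * b) > min(a, b)) -> true; cur = -6; return 0
calc_v2: tmp = -1; acc = 1; acc = 6; return -7
0 against -7: the behavior changed.
verdict: not equivalent; witness: a=-6, b=-1


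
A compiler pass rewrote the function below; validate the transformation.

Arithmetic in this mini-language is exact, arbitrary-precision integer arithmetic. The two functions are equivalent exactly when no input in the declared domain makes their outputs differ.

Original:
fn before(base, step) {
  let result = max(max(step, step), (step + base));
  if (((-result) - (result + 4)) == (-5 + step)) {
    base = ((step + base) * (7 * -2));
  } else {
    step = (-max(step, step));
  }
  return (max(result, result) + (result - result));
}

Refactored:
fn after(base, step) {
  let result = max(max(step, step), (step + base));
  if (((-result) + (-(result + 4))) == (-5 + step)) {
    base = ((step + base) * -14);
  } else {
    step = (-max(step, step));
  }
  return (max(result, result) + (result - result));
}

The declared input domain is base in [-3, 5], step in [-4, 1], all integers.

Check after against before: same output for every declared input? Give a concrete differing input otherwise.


Differences: arithmetic usage differs, and constant usage differs — yet all 54 inputs agree.
verdict: equivalent


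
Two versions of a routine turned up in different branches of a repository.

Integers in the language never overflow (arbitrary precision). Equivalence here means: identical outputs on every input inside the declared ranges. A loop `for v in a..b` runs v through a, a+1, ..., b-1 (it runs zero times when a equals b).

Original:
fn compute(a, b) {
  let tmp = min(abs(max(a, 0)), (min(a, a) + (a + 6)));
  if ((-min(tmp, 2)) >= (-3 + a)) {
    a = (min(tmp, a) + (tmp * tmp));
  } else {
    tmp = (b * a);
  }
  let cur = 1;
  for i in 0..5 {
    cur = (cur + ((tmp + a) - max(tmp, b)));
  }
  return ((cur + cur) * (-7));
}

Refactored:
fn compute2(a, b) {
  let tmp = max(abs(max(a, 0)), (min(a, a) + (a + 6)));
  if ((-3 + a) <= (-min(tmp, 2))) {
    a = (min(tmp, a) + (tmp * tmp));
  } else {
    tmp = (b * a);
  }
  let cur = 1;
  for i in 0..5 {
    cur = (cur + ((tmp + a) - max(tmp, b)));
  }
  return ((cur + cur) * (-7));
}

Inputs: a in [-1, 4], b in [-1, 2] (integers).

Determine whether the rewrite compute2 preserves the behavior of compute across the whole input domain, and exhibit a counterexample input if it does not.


Take a=-1, b=-1.
compute: tmp=0, then ((-min(tmp, 2)) >= (-3 + a)) is true, then a=-1, then cur=1, then (i=0), then cur=0, then (i=1), then cur=-1, then (i=2), then cur=-2, then (i=3), then cur=-3, then (i=4), then cur=-4, then returns 56
compute2: tmp=4, then ((-3 + a) <= (-min(tmp, 2))) is true, then a=15, then cur=1, then (i=0), then cur=16, then (i=1), then cur=31, then (i=2), then cur=46, then (i=3), then cur=61, then (i=4), then cur=76, then returns -1064
56 and -1064 differ, so these are not the same function on this domain.
verdict: not equivalent; witness: a=-1, b=-1


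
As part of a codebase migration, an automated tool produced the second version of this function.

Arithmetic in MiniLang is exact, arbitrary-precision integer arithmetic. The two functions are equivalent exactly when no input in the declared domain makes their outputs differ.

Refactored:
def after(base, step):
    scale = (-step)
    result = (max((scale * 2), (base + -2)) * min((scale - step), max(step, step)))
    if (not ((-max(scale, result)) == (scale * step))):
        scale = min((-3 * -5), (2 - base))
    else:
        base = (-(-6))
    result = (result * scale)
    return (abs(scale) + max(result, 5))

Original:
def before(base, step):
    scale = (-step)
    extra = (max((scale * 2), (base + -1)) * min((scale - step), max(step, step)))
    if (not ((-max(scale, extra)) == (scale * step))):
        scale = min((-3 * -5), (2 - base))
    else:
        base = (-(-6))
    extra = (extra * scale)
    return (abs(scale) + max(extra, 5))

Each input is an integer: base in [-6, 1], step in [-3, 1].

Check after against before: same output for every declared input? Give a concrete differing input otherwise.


There is a counterexample at base=0, step=1: 7 on one side, 10 on the other.
before: scale = -1; extra = 2; (not ((-max(scale, extra)) == (scale * step))) -> true; scale = 2; extra = 4; return 7
after: scale = -1; result = 4; (not ((-max(scale, result)) == (scale * step))) -> true; scale = 2; result = 8; return 10
verdict: not equivalent; witness: base=0, step=1


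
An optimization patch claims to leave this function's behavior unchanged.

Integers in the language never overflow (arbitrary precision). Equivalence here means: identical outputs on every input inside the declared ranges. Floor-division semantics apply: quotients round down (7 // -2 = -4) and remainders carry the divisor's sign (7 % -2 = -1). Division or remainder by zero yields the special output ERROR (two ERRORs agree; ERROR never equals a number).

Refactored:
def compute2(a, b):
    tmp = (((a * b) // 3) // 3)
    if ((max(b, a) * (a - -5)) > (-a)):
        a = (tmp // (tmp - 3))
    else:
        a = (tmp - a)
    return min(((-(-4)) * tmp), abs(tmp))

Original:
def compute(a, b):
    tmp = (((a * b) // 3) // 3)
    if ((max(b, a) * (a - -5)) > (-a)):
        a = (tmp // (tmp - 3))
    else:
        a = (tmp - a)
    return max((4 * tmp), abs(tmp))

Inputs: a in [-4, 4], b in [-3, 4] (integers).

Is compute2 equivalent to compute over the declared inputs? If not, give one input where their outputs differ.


Evaluate both at a=-4, b=-3.
compute: tmp = 1; ((max(b, a) * (a - -5)) > (-a)) -> false; a = 5; return 4
compute2: tmp = 1; ((max(b, a) * (a - -5)) > (-a)) -> false; a = 5; return 1
4 against 1: the behavior changed.
verdict: not equivalent; witness: a=-4, b=-3


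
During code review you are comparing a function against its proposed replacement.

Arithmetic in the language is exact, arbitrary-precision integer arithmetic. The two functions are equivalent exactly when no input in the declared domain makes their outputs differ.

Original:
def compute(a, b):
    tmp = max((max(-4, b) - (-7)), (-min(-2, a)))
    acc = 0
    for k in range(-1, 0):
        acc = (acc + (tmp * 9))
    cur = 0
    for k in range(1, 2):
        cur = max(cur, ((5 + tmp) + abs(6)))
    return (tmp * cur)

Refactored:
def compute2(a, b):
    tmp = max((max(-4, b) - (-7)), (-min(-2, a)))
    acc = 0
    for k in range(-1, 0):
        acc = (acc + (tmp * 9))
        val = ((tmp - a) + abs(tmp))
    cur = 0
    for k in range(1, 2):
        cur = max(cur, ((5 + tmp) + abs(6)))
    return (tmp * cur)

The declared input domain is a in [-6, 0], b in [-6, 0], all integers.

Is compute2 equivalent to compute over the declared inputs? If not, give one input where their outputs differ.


Reading the diff, among the changes: arithmetic usage differs, and min/max/abs usage differs, and statement counts differ, and local variable names differ.
One worked example (a=-3, b=-6) — compute: tmp = 3; acc = 0; [k=-1]; acc = 27; cur = 0; [k=1]; cur = 14; return 42; compute2: tmp = 3; acc = 0; [k=-1]; acc = 27; val = 9; cur = 0; [k=1]; cur = 14; return 42; agreement on 42.
Checked all 49 inputs in the declared domain: the outputs agree on every one.
verdict: equivalent


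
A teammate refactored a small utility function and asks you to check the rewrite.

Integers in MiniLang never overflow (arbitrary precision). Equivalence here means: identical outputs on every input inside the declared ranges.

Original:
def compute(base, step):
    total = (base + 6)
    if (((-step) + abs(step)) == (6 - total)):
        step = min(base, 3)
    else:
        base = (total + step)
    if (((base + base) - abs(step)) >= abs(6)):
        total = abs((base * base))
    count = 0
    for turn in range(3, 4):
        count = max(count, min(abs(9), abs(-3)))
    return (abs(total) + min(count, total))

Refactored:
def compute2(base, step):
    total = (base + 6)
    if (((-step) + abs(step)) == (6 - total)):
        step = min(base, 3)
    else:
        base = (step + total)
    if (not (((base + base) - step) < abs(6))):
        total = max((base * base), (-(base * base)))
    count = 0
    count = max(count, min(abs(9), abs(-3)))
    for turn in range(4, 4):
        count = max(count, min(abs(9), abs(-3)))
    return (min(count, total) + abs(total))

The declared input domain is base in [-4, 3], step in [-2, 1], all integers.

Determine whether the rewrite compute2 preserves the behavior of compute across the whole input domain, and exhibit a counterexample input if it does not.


There is a counterexample at base=-1, step=-2: 8 on one side, 12 on the other.
compute: total=5, then (((-step) + abs(step)) == (6 - total)) is false, then base=3, then (((base + base) - abs(step)) >= abs(6)) is false, then count=0, then (turn=3), then count=3, then returns 8
compute2: total=5, then (((-step) + abs(step)) == (6 - total)) is false, then base=3, then (not (((base + base) - step) < abs(6))) is true, then total=9, then count=0, then count=3, then the loop over turn runs zero times, then returns 12
verdict: not equivalent; witness: base=-1, step=-2


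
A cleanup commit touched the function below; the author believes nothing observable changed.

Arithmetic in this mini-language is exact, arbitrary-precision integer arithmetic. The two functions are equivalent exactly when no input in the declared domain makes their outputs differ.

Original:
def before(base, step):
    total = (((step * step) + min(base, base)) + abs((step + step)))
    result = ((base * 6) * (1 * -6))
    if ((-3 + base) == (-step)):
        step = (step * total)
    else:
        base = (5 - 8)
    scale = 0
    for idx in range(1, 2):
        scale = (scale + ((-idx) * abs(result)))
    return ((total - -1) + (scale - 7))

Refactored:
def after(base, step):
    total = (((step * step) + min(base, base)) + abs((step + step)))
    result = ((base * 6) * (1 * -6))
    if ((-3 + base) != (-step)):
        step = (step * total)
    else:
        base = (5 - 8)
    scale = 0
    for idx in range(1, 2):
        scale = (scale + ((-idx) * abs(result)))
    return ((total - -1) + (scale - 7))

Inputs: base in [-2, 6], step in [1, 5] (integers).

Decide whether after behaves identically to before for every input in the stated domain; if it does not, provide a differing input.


The suspicious edit (`((-3 + base) == (-step))` became `((-3 + base) != (-step))`) never changes the result for any input inside the declared domain; all 45 inputs agree.
verdict: equivalent


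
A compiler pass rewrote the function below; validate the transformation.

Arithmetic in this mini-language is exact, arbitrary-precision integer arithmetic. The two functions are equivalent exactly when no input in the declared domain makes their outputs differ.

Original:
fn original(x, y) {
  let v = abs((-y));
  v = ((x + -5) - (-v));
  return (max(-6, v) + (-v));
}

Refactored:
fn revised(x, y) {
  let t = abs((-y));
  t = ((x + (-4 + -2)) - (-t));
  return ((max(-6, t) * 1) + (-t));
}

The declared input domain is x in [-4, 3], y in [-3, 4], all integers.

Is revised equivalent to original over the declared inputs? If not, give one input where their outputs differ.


Input x=-4, y=-3: 0 from original versus 1 from revised.
verdict: not equivalent; witness: x=-4, y=-3


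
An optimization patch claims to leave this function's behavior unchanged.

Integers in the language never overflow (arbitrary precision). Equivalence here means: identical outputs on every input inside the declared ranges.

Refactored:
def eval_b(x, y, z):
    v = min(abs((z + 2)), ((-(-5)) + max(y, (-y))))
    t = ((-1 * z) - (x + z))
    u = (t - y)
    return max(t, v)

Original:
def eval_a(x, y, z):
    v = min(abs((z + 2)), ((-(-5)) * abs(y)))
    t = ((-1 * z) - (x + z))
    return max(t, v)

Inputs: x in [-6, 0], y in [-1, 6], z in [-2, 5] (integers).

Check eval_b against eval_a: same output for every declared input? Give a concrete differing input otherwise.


There is a counterexample at x=-6, y=-1, z=4: 5 on one side, 6 on the other.
eval_a: v = 5; t = -2; return 5
eval_b: v = 6; t = -2; u = -1; return 6
verdict: not equivalent; witness: x=-6, y=-1, z=4


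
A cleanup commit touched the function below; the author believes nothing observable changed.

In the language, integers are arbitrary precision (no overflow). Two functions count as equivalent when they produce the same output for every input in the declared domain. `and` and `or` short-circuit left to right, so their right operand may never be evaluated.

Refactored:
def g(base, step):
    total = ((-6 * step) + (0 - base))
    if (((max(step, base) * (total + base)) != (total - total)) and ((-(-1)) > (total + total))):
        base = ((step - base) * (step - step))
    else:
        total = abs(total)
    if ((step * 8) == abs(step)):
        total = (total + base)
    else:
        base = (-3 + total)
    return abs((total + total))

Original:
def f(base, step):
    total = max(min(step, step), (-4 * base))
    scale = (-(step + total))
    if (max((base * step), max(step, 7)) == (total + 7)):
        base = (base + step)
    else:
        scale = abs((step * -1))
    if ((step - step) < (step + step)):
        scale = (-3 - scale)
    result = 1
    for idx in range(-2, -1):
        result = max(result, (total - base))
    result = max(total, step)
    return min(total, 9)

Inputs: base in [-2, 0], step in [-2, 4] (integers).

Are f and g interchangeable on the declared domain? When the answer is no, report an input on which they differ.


Try base=-2, step=-2.
f: total=8, then scale=-6, then (max((base * step), max(step, 7)) == (total + 7)) is false, then scale=2, then ((step - step) < (step + step)) is false, then result=1, then (idx=-2), then result=10, then result=8, then returns 8
g: total=14, then (((max(step, base) * (total + base)) != (total - total)) and ((-(-1)) > (total + total))) is false, then total=14, then ((step * 8) == abs(step)) is false, then base=11, then returns 28
8 vs 28 — the two versions disagree here.
verdict: not equivalent; witness: base=-2, step=-2


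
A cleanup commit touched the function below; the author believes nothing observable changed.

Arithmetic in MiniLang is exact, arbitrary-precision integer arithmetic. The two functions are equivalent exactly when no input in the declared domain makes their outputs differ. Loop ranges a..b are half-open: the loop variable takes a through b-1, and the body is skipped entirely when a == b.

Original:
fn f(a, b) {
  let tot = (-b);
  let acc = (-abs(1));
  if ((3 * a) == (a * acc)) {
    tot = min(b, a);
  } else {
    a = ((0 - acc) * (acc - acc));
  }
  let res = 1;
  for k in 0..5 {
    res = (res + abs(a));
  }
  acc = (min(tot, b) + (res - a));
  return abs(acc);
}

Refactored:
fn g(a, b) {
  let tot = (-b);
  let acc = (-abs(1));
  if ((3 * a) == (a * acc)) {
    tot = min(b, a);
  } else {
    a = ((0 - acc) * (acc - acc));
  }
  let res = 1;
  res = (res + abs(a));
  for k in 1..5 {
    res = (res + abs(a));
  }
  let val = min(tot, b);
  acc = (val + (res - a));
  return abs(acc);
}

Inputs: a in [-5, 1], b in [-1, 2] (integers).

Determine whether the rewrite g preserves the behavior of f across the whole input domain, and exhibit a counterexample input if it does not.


This is a faithful refactor — local variable names differ; and arithmetic usage differs; and statement counts differ; and min/max/abs usage differs; and loop structure differs, but the computed results match everywhere.
One worked example (a=-1, b=0) — f: tot=0, then acc=-1, then ((3 * a) == (a * acc)) is false, then a=0, then res=1, then (k=0), then res=1, then (k=1), then res=1, then (k=2), then res=1, then (k=3), then res=1, then (k=4), then res=1, then acc=1, then returns 1; g: tot=0, then acc=-1, then ((3 * a) == (a * acc)) is false, then a=0, then res=1, then res=1, then (k=1), then res=1, then (k=2), then res=1, then (k=3), then res=1, then (k=4), then res=1, then val=0, then acc=1, then returns 1; agreement on 1.
Checked all 28 inputs in the declared domain: the outputs agree on every one.
verdict: equivalent


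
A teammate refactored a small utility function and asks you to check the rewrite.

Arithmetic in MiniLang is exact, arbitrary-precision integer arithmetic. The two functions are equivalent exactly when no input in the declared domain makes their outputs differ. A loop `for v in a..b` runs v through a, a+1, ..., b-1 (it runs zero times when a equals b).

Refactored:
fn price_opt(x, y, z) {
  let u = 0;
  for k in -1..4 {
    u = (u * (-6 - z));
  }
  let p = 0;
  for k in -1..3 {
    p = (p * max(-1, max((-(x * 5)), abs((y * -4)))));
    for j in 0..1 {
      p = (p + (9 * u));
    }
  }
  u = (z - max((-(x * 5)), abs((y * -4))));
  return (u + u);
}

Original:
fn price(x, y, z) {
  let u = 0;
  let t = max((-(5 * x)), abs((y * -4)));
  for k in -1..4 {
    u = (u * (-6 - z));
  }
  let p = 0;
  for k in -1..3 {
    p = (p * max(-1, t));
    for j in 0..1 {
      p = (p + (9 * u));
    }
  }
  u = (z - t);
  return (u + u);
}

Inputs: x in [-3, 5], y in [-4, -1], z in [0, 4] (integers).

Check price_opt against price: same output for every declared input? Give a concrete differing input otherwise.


The two versions differ — the changes include min/max/abs usage differs; and statement counts differ; and local variable names differ; and constant usage differs; and arithmetic usage differs.
Tracing x=5, y=-4, z=4: price: u becomes 0; next t becomes 16; next at k=-1:; next u becomes 0; next at k=0:; next u becomes 0; next at k=1:; next u becomes 0; next at k=2:; next u becomes 0; next at k=3:; next u becomes 0; next p becomes 0; next at k=-1:; next p becomes 0; next at j=0:; next p becomes 0; next at k=0:; next p becomes 0; next at j=0:; next p becomes 0; next at k=1:; next p becomes 0; next at j=0:; next p becomes 0; next at k=2:; next p becomes 0; next at j=0:; next p becomes 0; next u becomes -12; next final value -24 | price_opt: u becomes 0; next at k=-1:; next u becomes 0; next at k=0:; next u becomes 0; next at k=1:; next u becomes 0; next at k=2:; next u becomes 0; next at k=3:; next u becomes 0; next p becomes 0; next at k=-1:; next p becomes 0; next at j=0:; next p becomes 0; next at k=0:; next p becomes 0; next at j=0:; next p becomes 0; next at k=1:; next p becomes 0; next at j=0:; next p becomes 0; next at k=2:; next p becomes 0; next at j=0:; next p becomes 0; next u becomes -12; next final value -24 — matching result -24.
Across all 180 domain points the two functions coincide.
verdict: equivalent


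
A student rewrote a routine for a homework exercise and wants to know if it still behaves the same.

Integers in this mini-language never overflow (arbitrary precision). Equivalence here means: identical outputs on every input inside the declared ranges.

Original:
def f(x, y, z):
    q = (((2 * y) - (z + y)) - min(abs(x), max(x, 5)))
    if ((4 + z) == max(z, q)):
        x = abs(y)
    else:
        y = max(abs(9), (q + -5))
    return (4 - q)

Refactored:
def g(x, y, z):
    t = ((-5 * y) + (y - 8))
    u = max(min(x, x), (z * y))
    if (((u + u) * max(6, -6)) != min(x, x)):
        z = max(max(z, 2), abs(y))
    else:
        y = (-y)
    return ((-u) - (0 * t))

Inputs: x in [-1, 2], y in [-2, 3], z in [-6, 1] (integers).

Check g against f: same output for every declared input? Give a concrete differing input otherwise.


Take x=-1, y=-2, z=-6.
f: q becomes 3; next ((4 + z) == max(z, q)) evaluates to false; next y becomes 9; next final value 1
g: t becomes 0; next u becomes 12; next (((u + u) * max(6, -6)) != min(x, x)) evaluates to true; next z becomes 2; next final value -12
1 against -12: the behavior changed.
verdict: not equivalent; witness: x=-1, y=-2, z=-6


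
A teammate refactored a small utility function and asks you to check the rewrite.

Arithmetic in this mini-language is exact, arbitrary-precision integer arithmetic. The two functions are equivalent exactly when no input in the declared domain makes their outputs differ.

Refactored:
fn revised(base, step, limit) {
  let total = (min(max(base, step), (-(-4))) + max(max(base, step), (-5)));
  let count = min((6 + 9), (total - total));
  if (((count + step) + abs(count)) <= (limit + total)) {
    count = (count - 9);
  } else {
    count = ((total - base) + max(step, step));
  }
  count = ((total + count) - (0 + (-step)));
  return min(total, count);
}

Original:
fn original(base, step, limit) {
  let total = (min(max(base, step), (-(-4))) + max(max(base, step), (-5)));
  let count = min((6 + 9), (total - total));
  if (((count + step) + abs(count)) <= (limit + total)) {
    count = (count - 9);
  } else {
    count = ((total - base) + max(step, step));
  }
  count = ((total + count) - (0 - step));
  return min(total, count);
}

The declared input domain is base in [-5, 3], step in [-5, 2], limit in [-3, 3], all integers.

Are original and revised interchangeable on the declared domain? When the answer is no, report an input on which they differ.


Although arithmetic usage differs, 504/504 inputs agree.
verdict: equivalent


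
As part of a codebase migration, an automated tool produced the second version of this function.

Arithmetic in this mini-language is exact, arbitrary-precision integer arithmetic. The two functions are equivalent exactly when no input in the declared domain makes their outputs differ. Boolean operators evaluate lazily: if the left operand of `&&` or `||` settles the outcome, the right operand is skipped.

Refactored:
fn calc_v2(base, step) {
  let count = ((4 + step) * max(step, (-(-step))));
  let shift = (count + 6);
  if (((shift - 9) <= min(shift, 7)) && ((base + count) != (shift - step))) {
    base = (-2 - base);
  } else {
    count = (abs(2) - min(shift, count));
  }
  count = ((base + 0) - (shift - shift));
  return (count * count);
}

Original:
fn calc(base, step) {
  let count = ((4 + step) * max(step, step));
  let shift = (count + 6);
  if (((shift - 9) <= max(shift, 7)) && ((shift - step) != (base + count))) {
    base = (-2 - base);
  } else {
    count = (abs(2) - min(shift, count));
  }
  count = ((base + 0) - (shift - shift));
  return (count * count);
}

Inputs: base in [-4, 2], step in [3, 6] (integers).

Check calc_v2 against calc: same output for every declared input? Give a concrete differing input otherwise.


Not equivalent: base=-4, step=3 separates them (4 vs 16).
calc: count=21, then shift=27, then (((shift - 9) <= max(shift, 7)) && ((shift - step) != (base + count))) is true, then base=2, then count=2, then returns 4
calc_v2: count=21, then shift=27, then (((shift - 9) <= min(shift, 7)) && ((base + count) != (shift - step))) is false, then count=-19, then count=-4, then returns 16
verdict: not equivalent; witness: base=-4, step=3


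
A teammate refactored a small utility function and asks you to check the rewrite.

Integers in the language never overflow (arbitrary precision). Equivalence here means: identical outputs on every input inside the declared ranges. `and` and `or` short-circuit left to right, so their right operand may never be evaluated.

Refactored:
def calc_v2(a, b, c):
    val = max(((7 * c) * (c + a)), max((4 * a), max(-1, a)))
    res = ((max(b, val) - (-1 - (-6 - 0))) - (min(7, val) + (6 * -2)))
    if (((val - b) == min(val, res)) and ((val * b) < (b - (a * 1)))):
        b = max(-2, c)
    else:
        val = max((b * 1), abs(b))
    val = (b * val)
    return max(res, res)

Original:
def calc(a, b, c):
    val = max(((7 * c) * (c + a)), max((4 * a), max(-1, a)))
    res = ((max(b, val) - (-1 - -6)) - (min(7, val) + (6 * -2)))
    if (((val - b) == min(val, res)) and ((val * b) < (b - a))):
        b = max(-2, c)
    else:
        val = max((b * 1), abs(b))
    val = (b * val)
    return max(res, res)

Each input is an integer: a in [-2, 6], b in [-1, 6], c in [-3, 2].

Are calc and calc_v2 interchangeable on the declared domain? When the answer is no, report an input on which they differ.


Comparing the listings, the differences include: constant usage differs, and arithmetic usage differs.
One worked example (a=6, b=1, c=-2) — calc: val := 24 | res := 24 | (((val - b) == min(val, res)) and ((val * b) < (b - a))): false | val := 1 | val := 1 | result 24; calc_v2: val := 24 | res := 24 | (((val - b) == min(val, res)) and ((val * b) < (b - (a * 1)))): false | val := 1 | val := 1 | result 24; agreement on 24.
Sweeping the whole domain (432 inputs) finds no disagreement.
verdict: equivalent


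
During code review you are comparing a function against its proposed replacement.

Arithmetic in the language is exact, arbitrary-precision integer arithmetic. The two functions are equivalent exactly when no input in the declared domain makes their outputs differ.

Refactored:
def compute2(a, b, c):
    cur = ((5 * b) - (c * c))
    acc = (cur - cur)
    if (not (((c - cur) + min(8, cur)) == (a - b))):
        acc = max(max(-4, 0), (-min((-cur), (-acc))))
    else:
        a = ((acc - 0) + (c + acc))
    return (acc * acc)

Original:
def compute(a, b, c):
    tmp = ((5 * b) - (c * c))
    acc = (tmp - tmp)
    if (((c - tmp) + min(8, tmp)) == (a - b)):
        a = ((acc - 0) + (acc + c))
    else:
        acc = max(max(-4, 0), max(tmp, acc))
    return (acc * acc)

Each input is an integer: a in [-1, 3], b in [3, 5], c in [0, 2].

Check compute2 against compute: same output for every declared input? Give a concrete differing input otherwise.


Differences: min/max/abs usage differs; boolean connective usage differs; local variable names differ — yet all 45 inputs agree.
verdict: equivalent


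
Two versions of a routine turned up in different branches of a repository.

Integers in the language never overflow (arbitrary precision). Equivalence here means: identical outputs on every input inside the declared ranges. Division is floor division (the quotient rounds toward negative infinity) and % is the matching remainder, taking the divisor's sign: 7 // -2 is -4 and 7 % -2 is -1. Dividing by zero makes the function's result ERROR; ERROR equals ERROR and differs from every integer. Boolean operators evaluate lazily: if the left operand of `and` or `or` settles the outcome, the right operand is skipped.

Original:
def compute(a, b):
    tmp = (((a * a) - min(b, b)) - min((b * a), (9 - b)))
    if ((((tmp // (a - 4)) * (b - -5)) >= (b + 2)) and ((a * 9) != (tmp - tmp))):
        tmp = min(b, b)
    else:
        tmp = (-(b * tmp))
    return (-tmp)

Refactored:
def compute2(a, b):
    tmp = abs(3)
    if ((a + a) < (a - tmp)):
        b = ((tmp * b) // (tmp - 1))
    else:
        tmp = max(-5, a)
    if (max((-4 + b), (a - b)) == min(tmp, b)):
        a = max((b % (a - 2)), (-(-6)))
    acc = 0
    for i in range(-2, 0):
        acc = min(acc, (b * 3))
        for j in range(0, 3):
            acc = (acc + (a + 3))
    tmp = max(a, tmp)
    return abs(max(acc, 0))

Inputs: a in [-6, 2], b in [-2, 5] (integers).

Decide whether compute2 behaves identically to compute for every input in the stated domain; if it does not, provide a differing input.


At a=-6, b=-2: compute gives -54, compute2 gives 18.
verdict: not equivalent; witness: a=-6, b=-2


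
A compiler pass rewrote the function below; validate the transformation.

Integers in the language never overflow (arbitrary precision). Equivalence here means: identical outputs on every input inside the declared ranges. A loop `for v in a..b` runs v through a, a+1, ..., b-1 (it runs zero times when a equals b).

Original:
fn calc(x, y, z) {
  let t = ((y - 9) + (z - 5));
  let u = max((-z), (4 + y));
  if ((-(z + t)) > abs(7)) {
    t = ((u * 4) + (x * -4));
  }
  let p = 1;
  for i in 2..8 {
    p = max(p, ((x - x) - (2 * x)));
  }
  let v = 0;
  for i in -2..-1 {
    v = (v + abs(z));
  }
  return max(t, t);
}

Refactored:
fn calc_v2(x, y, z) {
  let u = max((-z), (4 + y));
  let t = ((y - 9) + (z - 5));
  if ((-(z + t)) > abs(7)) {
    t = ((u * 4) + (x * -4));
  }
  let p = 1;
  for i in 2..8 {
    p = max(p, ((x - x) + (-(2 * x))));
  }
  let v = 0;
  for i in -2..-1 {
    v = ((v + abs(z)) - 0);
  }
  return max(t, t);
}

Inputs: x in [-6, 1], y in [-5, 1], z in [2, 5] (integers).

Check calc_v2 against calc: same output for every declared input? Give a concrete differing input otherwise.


The two are interchangeable: constant usage differs; and arithmetic usage differs, and every declared input agrees.
Tracing x=-2, y=0, z=5: calc: t becomes -9; next u becomes 4; next ((-(z + t)) > abs(7)) evaluates to false; next p becomes 1; next at i=2:; next p becomes 4; next at i=3:; next p becomes 4; next at i=4:; next p becomes 4; next at i=5:; next p becomes 4; next at i=6:; next p becomes 4; next at i=7:; next p becomes 4; next v becomes 0; next at i=-2:; next v becomes 5; next final value -9 | calc_v2: u becomes 4; next t becomes -9; next ((-(z + t)) > abs(7)) evaluates to false; next p becomes 1; next at i=2:; next p becomes 4; next at i=3:; next p becomes 4; next at i=4:; next p becomes 4; next at i=5:; next p becomes 4; next at i=6:; next p becomes 4; next at i=7:; next p becomes 4; next v becomes 0; next at i=-2:; next v becomes 5; next final value -9 — matching result -9.
Every one of the 224 inputs gives matching results.
verdict: equivalent


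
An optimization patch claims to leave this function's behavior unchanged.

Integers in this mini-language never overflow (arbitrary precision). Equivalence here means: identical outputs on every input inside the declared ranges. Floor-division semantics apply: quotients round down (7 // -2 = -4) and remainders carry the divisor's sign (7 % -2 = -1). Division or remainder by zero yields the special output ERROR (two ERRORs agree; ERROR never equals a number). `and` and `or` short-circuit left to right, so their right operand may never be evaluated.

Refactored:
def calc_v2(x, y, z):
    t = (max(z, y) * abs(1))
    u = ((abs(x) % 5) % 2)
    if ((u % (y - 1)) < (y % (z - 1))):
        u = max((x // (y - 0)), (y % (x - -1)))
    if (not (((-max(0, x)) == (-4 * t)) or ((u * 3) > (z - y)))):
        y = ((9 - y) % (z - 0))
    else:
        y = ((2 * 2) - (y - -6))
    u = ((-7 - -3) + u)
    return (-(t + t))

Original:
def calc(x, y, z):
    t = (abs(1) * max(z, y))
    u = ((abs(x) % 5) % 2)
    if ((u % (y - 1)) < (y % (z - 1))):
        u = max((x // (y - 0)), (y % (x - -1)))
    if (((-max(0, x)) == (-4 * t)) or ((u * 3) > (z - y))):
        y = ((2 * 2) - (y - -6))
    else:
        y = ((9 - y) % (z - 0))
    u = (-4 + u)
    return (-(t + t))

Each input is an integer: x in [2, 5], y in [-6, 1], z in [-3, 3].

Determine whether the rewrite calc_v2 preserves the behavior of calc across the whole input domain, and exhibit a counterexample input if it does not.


Comparing the listings, the differences include: boolean connective usage differs; also arithmetic usage differs; also constant usage differs.
Tracing x=4, y=-2, z=-2: calc: t=-2, then u=0, then ((u % (y - 1)) < (y % (z - 1))) is false, then (((-max(0, x)) == (-4 * t)) or ((u * 3) > (z - y))) is false, then y=-1, then u=-4, then returns 4 | calc_v2: t=-2, then u=0, then ((u % (y - 1)) < (y % (z - 1))) is false, then (not (((-max(0, x)) == (-4 * t)) or ((u * 3) > (z - y)))) is true, then y=-1, then u=-4, then returns 4 — matching result 4.
Every one of the 224 inputs gives matching results.
verdict: equivalent


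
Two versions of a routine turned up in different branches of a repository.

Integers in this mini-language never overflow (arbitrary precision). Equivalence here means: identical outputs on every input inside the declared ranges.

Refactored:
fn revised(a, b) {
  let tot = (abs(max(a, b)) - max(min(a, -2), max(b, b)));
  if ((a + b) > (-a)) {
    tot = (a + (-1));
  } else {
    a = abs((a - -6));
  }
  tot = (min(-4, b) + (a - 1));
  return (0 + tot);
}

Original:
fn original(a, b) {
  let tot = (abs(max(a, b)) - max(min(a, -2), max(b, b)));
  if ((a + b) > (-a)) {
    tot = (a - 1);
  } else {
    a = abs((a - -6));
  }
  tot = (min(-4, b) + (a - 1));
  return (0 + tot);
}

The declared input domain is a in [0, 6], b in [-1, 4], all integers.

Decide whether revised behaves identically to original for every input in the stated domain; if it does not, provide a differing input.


Changes here: arithmetic usage differs; the full 42-point sweep finds no disagreement.
verdict: equivalent


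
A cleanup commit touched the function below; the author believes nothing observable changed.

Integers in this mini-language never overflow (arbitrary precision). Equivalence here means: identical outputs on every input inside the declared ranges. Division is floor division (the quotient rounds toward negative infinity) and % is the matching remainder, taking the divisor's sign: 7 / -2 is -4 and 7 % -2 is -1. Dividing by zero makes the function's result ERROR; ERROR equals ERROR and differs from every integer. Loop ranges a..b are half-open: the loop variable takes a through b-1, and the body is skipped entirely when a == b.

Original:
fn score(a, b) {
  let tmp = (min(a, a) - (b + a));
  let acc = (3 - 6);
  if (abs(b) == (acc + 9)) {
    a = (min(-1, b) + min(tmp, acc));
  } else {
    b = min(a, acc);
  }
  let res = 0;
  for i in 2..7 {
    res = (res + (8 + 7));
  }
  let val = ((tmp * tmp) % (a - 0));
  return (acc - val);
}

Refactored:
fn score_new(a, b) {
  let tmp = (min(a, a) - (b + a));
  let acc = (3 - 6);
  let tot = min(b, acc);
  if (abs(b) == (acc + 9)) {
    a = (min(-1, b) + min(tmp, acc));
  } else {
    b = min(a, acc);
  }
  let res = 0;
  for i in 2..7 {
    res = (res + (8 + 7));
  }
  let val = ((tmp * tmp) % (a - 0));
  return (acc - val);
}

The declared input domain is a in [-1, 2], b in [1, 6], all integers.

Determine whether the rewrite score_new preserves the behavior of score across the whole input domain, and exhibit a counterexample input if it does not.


Comparing the listings, the differences include: local variable names differ; also statement counts differ; also min/max/abs usage differs.
As a probe, take a=-1, b=6: score runs tmp = -6; acc = -3; (abs(b) == (acc + 9)) -> true; a = -7; res = 0; [i=2]; res = 15; [i=3]; res = 30; [i=4]; res = 45; [i=5]; res = 60; [i=6]; res = 75; val = -6; return 3; score_new runs tmp = -6; acc = -3; tot = -3; (abs(b) == (acc + 9)) -> true; a = -7; res = 0; [i=2]; res = 15; [i=3]; res = 30; [i=4]; res = 45; [i=5]; res = 60; [i=6]; res = 75; val = -6; return 3; both end at 3.
An exhaustive pass over the 24 declared inputs shows identical outputs.
verdict: equivalent
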